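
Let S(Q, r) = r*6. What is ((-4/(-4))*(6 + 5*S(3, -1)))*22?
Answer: -528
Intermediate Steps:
S(Q, r) = 6*r
((-4/(-4))*(6 + 5*S(3, -1)))*22 = ((-4/(-4))*(6 + 5*(6*(-1))))*22 = ((-4*(-¼))*(6 + 5*(-6)))*22 = (1*(6 - 30))*22 = (1*(-24))*22 = -24*22 = -528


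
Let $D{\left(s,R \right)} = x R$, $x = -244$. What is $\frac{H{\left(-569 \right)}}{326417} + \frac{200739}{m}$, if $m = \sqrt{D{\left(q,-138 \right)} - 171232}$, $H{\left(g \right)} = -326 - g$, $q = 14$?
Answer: $\frac{243}{326417} - \frac{200739 i \sqrt{34390}}{68780} \approx 0.00074445 - 541.23 i$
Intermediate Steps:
$D{\left(s,R \right)} = - 244 R$
$m = 2 i \sqrt{34390}$ ($m = \sqrt{\left(-244\right) \left(-138\right) - 171232} = \sqrt{33672 - 171232} = \sqrt{-137560} = 2 i \sqrt{34390} \approx 370.89 i$)
$\frac{H{\left(-569 \right)}}{326417} + \frac{200739}{m} = \frac{-326 - -569}{326417} + \frac{200739}{2 i \sqrt{34390}} = \left(-326 + 569\right) \frac{1}{326417} + 200739 \left(- \frac{i \sqrt{34390}}{68780}\right) = 243 \cdot \frac{1}{326417} - \frac{200739 i \sqrt{34390}}{68780} = \frac{243}{326417} - \frac{200739 i \sqrt{34390}}{68780}$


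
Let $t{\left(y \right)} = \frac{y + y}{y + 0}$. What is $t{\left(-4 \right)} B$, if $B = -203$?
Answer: $-406$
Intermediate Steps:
$t{\left(y \right)} = 2$ ($t{\left(y \right)} = \frac{2 y}{y} = 2$)
$t{\left(-4 \right)} B = 2 \left(-203\right) = -406$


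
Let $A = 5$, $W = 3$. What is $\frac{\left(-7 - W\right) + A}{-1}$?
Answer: $5$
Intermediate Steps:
$\frac{\left(-7 - W\right) + A}{-1} = \frac{\left(-7 - 3\right) + 5}{-1} = - (\left(-7 - 3\right) + 5) = - (-10 + 5) = \left(-1\right) \left(-5\right) = 5$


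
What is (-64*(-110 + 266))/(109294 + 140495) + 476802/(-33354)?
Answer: -2211720391/154286339 ≈ -14.335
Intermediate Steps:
(-64*(-110 + 266))/(109294 + 140495) + 476802/(-33354) = -64*156/249789 + 476802*(-1/33354) = -9984*1/249789 - 26489/1853 = -3328/83263 - 26489/1853 = -2211720391/154286339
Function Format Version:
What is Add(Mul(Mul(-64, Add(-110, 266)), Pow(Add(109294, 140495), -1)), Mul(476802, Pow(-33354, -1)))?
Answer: Rational(-2211720391, 154286339) ≈ -14.335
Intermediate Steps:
Add(Mul(Mul(-64, Add(-110, 266)), Pow(Add(109294, 140495), -1)), Mul(476802, Pow(-33354, -1))) = Add(Mul(Mul(-64, 156), Pow(249789, -1)), Mul(476802, Rational(-1, 33354))) = Add(Mul(-9984, Rational(1, 249789)), Rational(-26489, 1853)) = Add(Rational(-3328, 83263), Rational(-26489, 1853)) = Rational(-2211720391, 154286339)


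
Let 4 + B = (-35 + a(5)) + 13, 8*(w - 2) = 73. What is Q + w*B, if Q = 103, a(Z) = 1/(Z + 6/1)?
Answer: -16301/88 ≈ -185.24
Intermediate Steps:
w = 89/8 (w = 2 + (⅛)*73 = 2 + 73/8 = 89/8 ≈ 11.125)
a(Z) = 1/(6 + Z) (a(Z) = 1/(Z + 6*1) = 1/(Z + 6) = 1/(6 + Z))
B = -285/11 (B = -4 + ((-35 + 1/(6 + 5)) + 13) = -4 + ((-35 + 1/11) + 13) = -4 + (-384/11 + 13) = -4 - 241/11 = -285/11 ≈ -25.909)
Q + w*B = 103 + (89/8)*(-285/11) = 103 - 25365/88 = -16301/88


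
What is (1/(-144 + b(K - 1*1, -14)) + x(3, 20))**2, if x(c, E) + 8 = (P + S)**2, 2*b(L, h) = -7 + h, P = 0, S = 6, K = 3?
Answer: 74822500/95481 ≈ 783.64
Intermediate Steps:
b(L, h) = -7/2 + h/2 (b(L, h) = (-7 + h)/2 = -7/2 + h/2)
x(c, E) = 28 (x(c, E) = -8 + (0 + 6)**2 = -8 + 6**2 = -8 + 36 = 28)
(1/(-144 + b(K - 1*1, -14)) + x(3, 20))**2 = (1/(-144 + (-7/2 + (1/2)*(-14))) + 28)**2 = (1/(-144 + (-7/2 - 7)) + 28)**2 = (1/(-144 - 21/2) + 28)**2 = (1/(-309/2) + 28)**2 = (-2/309 + 28)**2 = (8650/309)**2 = 74822500/95481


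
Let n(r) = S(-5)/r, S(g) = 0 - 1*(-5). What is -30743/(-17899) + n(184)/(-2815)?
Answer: 3184710957/1854193208 ≈ 1.7176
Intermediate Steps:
S(g) = 5 (S(g) = 0 + 5 = 5)
n(r) = 5/r
-30743/(-17899) + n(184)/(-2815) = -30743/(-17899) + (5/184)/(-2815) = -30743*(-1/17899) + (5*(1/184))*(-1/2815) = 30743/17899 + (5/184)*(-1/2815) = 30743/17899 - 1/103592 = 3184710957/1854193208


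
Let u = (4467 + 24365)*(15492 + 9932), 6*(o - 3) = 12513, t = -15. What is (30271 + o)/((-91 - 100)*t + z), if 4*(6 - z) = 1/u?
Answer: 94881259920384/8418056435711 ≈ 11.271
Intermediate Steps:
o = 4177/2 (o = 3 + (⅙)*12513 = 3 + 4171/2 = 4177/2 ≈ 2088.5)
u = 733024768 (u = 28832*25424 = 733024768)
z = 17592594431/2932099072 (z = 6 - ¼/733024768 = 6 - ¼*1/733024768 = 6 - 1/2932099072 = 17592594431/2932099072 ≈ 6.0000)
(30271 + o)/((-91 - 100)*t + z) = (30271 + 4177/2)/((-91 - 100)*(-15) + 17592594431/2932099072) = 64719/(2*(-191*(-15) + 17592594431/2932099072)) = 64719/(2*(2865 + 17592594431/2932099072)) = 64719/(2*(8418056435711/2932099072)) = (64719/2)*(2932099072/8418056435711) = 94881259920384/8418056435711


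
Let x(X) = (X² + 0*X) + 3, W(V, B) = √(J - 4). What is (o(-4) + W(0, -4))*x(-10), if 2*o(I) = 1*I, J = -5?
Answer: -206 + 309*I ≈ -206.0 + 309.0*I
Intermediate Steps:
W(V, B) = 3*I (W(V, B) = √(-5 - 4) = √(-9) = 3*I)
x(X) = 3 + X² (x(X) = (X² + 0) + 3 = X² + 3 = 3 + X²)
o(I) = I/2 (o(I) = (1*I)/2 = I/2)
(o(-4) + W(0, -4))*x(-10) = ((½)*(-4) + 3*I)*(3 + (-10)²) = (-2 + 3*I)*(3 + 100) = (-2 + 3*I)*103 = -206 + 309*I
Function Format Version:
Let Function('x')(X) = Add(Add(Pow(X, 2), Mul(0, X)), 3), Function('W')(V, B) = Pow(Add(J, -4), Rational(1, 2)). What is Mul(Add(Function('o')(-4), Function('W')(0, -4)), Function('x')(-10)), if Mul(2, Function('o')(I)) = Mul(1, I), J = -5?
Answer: Add(-206, Mul(309, I)) ≈ Add(-206.00, Mul(309.00, I))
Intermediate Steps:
Function('W')(V, B) = Mul(3, I) (Function('W')(V, B) = Pow(Add(-5, -4), Rational(1, 2)) = Pow(-9, Rational(1, 2)) = Mul(3, I))
Function('x')(X) = Add(3, Pow(X, 2)) (Function('x')(X) = Add(Add(Pow(X, 2), 0), 3) = Add(Pow(X, 2), 3) = Add(3, Pow(X, 2)))
Function('o')(I) = Mul(Rational(1, 2), I) (Function('o')(I) = Mul(Rational(1, 2), Mul(1, I)) = Mul(Rational(1, 2), I))
Mul(Add(Function('o')(-4), Function('W')(0, -4)), Function('x')(-10)) = Mul(Add(Mul(Rational(1, 2), -4), Mul(3, I)), Add(3, Pow(-10, 2))) = Mul(Add(-2, Mul(3, I)), Add(3, 100)) = Mul(Add(-2, Mul(3, I)), 103) = Add(-206, Mul(309, I))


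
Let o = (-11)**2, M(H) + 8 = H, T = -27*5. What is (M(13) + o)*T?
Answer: -17010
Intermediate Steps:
T = -135
M(H) = -8 + H
o = 121
(M(13) + o)*T = ((-8 + 13) + 121)*(-135) = (5 + 121)*(-135) = 126*(-135) = -17010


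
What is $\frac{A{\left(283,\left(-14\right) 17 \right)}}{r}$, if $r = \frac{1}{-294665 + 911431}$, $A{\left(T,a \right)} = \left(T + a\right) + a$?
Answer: $-119035838$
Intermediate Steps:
$A{\left(T,a \right)} = T + 2 a$
$r = \frac{1}{616766} \approx 1.6214 \cdot 10^{-6}$
$\frac{A{\left(283,\left(-14\right) 17 \right)}}{r} = \left(283 + 2 \left(\left(-14\right) 17\right)\right) \frac{1}{\frac{1}{616766}} = \left(283 + 2 \left(-238\right)\right) 616766 = \left(283 - 476\right) 616766 = \left(-193\right) 616766 = -119035838$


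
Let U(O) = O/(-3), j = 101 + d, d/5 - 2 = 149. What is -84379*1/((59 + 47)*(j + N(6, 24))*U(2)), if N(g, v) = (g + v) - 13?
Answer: 84379/61692 ≈ 1.3677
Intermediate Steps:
d = 755 (d = 10 + 5*149 = 10 + 745 = 755)
j = 856 (j = 101 + 755 = 856)
U(O) = -O/3 (U(O) = O*(-⅓) = -O/3)
N(g, v) = -13 + g + v
-84379*1/((59 + 47)*(j + N(6, 24))*U(2)) = -84379*(-3/(2*(59 + 47)*(856 + (-13 + 6 + 24)))) = -84379*(-3/(212*(856 + 17))) = -84379/((873*106)*(-⅔)) = -84379/(92538*(-⅔)) = -84379/(-61692) = -84379*(-1/61692) = 84379/61692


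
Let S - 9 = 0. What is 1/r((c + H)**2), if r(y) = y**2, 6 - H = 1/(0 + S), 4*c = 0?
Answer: 6561/7890481 ≈ 0.00083151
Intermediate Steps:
S = 9 (S = 9 + 0 = 9)
c = 0 (c = (1/4)*0 = 0)
H = 53/9 (H = 6 - 1/(0 + 9) = 6 - 1/9 = 53/9 ≈ 5.8889)
1/r((c + H)**2) = 1/(((0 + 53/9)**2)**2) = 1/(((53/9)**2)**2) = 1/((2809/81)**2) = 1/(7890481/6561) = 6561/7890481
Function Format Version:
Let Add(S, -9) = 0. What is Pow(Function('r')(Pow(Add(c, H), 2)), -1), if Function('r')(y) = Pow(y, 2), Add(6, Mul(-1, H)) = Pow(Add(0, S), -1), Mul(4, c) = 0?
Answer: Rational(6561, 7890481) ≈ 0.00083151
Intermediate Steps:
S = 9 (S = Add(9, 0) = 9)
c = 0 (c = Mul(Rational(1, 4), 0) = 0)
H = Rational(53, 9) (H = Add(6, Mul(-1, Pow(Add(0, 9), -1))) = Add(6, Mul(-1, Pow(9, -1))) = Add(6, Mul(-1, Rational(1, 9))) = Add(6, Rational(-1, 9)) = Rational(53, 9) ≈ 5.8889)
Pow(Function('r')(Pow(Add(c, H), 2)), -1) = Pow(Pow(Pow(Add(0, Rational(53, 9)), 2), 2), -1) = Pow(Pow(Pow(Rational(53, 9), 2), 2), -1) = Pow(Pow(Rational(2809, 81), 2), -1) = Pow(Rational(7890481, 6561), -1) = Rational(6561, 7890481)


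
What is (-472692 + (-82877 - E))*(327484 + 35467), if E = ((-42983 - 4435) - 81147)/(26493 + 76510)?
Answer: -20769923654434042/103003 ≈ -2.0164e+11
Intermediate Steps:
E = -128565/103003 (E = (-47418 - 81147)/103003 = -128565*1/103003 = -128565/103003 ≈ -1.2482)
(-472692 + (-82877 - E))*(327484 + 35467) = (-472692 + (-82877 - 1*(-128565/103003)))*(327484 + 35467) = (-472692 + (-82877 + 128565/103003))*362951 = (-472692 - 8536451066/103003)*362951 = -57225145142/103003*362951 = -20769923654434042/103003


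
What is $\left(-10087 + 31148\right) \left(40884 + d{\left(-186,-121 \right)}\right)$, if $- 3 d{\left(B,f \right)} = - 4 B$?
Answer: $855834796$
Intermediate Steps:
$d{\left(B,f \right)} = \frac{4 B}{3}$ ($d{\left(B,f \right)} = - \frac{\left(-4\right) B}{3} = \frac{4 B}{3}$)
$\left(-10087 + 31148\right) \left(40884 + d{\left(-186,-121 \right)}\right) = \left(-10087 + 31148\right) \left(40884 + \frac{4}{3} \left(-186\right)\right) = 21061 \left(40884 - 248\right) = 21061 \cdot 40636 = 855834796$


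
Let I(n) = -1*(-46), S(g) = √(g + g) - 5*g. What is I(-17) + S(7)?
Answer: 11 + √14 ≈ 14.742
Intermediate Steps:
S(g) = -5*g + √2*√g (S(g) = √(2*g) - 5*g = √2*√g - 5*g = -5*g + √2*√g)
I(n) = 46
I(-17) + S(7) = 46 + (-5*7 + √2*√7) = 46 + (-35 + √14) = 11 + √14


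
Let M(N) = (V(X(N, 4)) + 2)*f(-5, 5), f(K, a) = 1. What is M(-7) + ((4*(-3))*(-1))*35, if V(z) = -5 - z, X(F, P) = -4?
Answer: 421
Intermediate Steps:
M(N) = 1 (M(N) = ((-5 - 1*(-4)) + 2)*1 = ((-5 + 4) + 2)*1 = (-1 + 2)*1 = 1*1 = 1)
M(-7) + ((4*(-3))*(-1))*35 = 1 + ((4*(-3))*(-1))*35 = 1 - 12*(-1)*35 = 1 + 12*35 = 1 + 420 = 421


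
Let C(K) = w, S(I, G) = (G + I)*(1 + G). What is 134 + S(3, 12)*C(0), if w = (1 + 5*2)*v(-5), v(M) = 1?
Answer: 2279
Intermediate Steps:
S(I, G) = (1 + G)*(G + I)
w = 11 (w = (1 + 5*2)*1 = (1 + 10)*1 = 11*1 = 11)
C(K) = 11
134 + S(3, 12)*C(0) = 134 + (12 + 3 + 12² + 12*3)*11 = 134 + (12 + 3 + 144 + 36)*11 = 134 + 195*11 = 134 + 2145 = 2279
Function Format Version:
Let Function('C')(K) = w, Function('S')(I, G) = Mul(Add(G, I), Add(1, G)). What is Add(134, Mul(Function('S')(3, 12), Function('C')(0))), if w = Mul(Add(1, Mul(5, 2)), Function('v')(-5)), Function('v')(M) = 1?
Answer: 2279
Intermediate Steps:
Function('S')(I, G) = Mul(Add(1, G), Add(G, I))
w = 11 (w = Mul(Add(1, Mul(5, 2)), 1) = Mul(Add(1, 10), 1) = Mul(11, 1) = 11)
Function('C')(K) = 11
Add(134, Mul(Function('S')(3, 12), Function('C')(0))) = Add(134, Mul(Add(12, 3, Pow(12, 2), Mul(12, 3)), 11)) = Add(134, Mul(Add(12, 3, 144, 36), 11)) = Add(134, Mul(195, 11)) = Add(134, 2145) = 2279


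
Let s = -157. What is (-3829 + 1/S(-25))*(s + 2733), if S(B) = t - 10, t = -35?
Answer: -443860256/45 ≈ -9.8636e+6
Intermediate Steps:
S(B) = -45 (S(B) = -35 - 10 = -45)
(-3829 + 1/S(-25))*(s + 2733) = (-3829 + 1/(-45))*(-157 + 2733) = (-3829 - 1/45)*2576 = -172306/45*2576 = -443860256/45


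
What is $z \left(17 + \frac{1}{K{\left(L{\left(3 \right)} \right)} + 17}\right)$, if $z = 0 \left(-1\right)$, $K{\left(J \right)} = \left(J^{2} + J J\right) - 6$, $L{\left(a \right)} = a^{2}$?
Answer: $0$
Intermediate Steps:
$K{\left(J \right)} = -6 + 2 J^{2}$ ($K{\left(J \right)} = \left(J^{2} + J^{2}\right) - 6 = 2 J^{2} - 6 = -6 + 2 J^{2}$)
$z = 0$
$z \left(17 + \frac{1}{K{\left(L{\left(3 \right)} \right)} + 17}\right) = 0 \left(17 + \frac{1}{\left(-6 + 2 \left(3^{2}\right)^{2}\right) + 17}\right) = 0 \left(17 + \frac{1}{\left(-6 + 2 \cdot 9^{2}\right) + 17}\right) = 0 \left(17 + \frac{1}{\left(-6 + 2 \cdot 81\right) + 17}\right) = 0 \left(17 + \frac{1}{\left(-6 + 162\right) + 17}\right) = 0 \left(17 + \frac{1}{156 + 17}\right) = 0 \left(17 + \frac{1}{173}\right) = 0 \cdot \frac{2942}{173} = 0$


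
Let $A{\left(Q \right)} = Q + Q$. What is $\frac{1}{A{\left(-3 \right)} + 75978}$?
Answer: $\frac{1}{75972} \approx 1.3163 \cdot 10^{-5}$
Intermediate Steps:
$A{\left(Q \right)} = 2 Q$
$\frac{1}{A{\left(-3 \right)} + 75978} = \frac{1}{2 \left(-3\right) + 75978} = \frac{1}{-6 + 75978} = \frac{1}{75972}$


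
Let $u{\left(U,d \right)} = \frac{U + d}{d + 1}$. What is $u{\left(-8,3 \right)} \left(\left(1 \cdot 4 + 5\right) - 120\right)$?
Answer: $\frac{555}{4} \approx 138.75$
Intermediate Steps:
$u{\left(U,d \right)} = \frac{U + d}{1 + d}$
$u{\left(-8,3 \right)} \left(\left(1 \cdot 4 + 5\right) - 120\right) = \frac{-8 + 3}{1 + 3} \left(\left(1 \cdot 4 + 5\right) - 120\right) = \frac{1}{4} \left(-5\right) \left(\left(4 + 5\right) - 120\right) = \frac{1}{4} \left(-5\right) \left(9 - 120\right) = \left(- \frac{5}{4}\right) \left(-111\right) = \frac{555}{4}$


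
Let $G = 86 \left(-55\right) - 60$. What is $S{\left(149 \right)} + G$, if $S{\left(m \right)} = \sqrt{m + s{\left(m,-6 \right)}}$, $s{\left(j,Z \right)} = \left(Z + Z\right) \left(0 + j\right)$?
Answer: $-4790 + i \sqrt{1639} \approx -4790.0 + 40.485 i$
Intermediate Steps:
$G = -4790$ ($G = -4730 - 60 = -4790$)
$s{\left(j,Z \right)} = 2 Z j$
$S{\left(m \right)} = \sqrt{11} \sqrt{- m}$ ($S{\left(m \right)} = \sqrt{m + 2 \left(-6\right) m} = \sqrt{m - 12 m} = \sqrt{- 11 m} = \sqrt{11} \sqrt{- m}$)
$S{\left(149 \right)} + G = \sqrt{11} \sqrt{\left(-1\right) 149} - 4790 = \sqrt{11} \sqrt{-149} - 4790 = \sqrt{11} i \sqrt{149} - 4790 = i \sqrt{1639} - 4790 = -4790 + i \sqrt{1639}$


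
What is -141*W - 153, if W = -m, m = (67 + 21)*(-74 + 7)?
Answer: -831489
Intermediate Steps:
m = -5896 (m = 88*(-67) = -5896)
W = 5896 (W = -1*(-5896) = 5896)
-141*W - 153 = -141*5896 - 153 = -831336 - 153 = -831489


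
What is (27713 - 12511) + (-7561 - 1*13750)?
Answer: -6109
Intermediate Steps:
(27713 - 12511) + (-7561 - 1*13750) = 15202 + (-7561 - 13750) = 15202 - 21311 = -6109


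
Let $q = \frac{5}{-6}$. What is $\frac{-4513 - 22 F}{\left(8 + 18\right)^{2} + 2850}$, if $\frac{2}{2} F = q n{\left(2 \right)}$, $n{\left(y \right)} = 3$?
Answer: $- \frac{2229}{1763} \approx -1.2643$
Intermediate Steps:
$q = - \frac{5}{6}$ ($q = 5 \left(- \frac{1}{6}\right) = - \frac{5}{6} \approx -0.83333$)
$F = - \frac{5}{2}$ ($F = \left(- \frac{5}{6}\right) 3 = - \frac{5}{2} \approx -2.5$)
$\frac{-4513 - 22 F}{\left(8 + 18\right)^{2} + 2850} = \frac{-4513 - -55}{\left(8 + 18\right)^{2} + 2850} = \frac{-4513 + 55}{26^{2} + 2850} = - \frac{4458}{676 + 2850} = - \frac{4458}{3526} = \left(-4458\right) \frac{1}{3526} = - \frac{2229}{1763}$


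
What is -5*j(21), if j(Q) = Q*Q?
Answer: -2205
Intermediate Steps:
j(Q) = Q²
-5*j(21) = -5*21² = -5*441 = -2205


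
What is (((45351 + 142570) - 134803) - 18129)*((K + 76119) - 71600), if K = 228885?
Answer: 8166572556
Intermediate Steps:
(((45351 + 142570) - 134803) - 18129)*((K + 76119) - 71600) = (((45351 + 142570) - 134803) - 18129)*((228885 + 76119) - 71600) = ((187921 - 134803) - 18129)*(305004 - 71600) = (53118 - 18129)*233404 = 34989*233404 = 8166572556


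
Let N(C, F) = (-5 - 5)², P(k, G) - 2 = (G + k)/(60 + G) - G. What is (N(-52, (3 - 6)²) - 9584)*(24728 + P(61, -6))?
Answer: -6334358858/27 ≈ -2.3461e+8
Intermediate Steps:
P(k, G) = 2 - G + (G + k)/(60 + G) (P(k, G) = 2 + ((G + k)/(60 + G) - G) = 2 + (-G + (G + k)/(60 + G)) = 2 - G + (G + k)/(60 + G))
N(C, F) = 100 (N(C, F) = (-10)² = 100)
(N(-52, (3 - 6)²) - 9584)*(24728 + P(61, -6)) = (100 - 9584)*(24728 + (120 + 61 - 1*(-6)² - 57*(-6))/(60 - 6)) = -9484*(24728 + (120 + 61 - 1*36 + 342)/54) = -9484*(24728 + (120 + 61 - 36 + 342)/54) = -9484*(24728 + (1/54)*487) = -9484*(24728 + 487/54) = -9484*1335799/54 = -6334358858/27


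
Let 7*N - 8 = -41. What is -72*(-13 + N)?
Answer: 8928/7 ≈ 1275.4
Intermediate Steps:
N = -33/7 (N = 8/7 + (⅐)*(-41) = 8/7 - 41/7 = -33/7 ≈ -4.7143)
-72*(-13 + N) = -72*(-13 - 33/7) = -72*(-124/7) = 8928/7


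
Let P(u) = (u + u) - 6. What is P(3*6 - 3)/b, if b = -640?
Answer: -3/80 ≈ -0.037500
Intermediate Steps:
P(u) = -6 + 2*u (P(u) = 2*u - 6 = -6 + 2*u)
P(3*6 - 3)/b = (-6 + 2*(3*6 - 3))/(-640) = (-6 + 2*(18 - 3))*(-1/640) = (-6 + 2*15)*(-1/640) = (-6 + 30)*(-1/640) = 24*(-1/640) = -3/80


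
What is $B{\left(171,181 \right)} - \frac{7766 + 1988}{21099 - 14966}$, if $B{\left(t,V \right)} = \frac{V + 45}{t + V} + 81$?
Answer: $\frac{86408373}{1079408} \approx 80.052$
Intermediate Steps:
$B{\left(t,V \right)} = 81 + \frac{45 + V}{V + t}$ ($B{\left(t,V \right)} = \frac{45 + V}{V + t} + 81 = 81 + \frac{45 + V}{V + t}$)
$B{\left(171,181 \right)} - \frac{7766 + 1988}{21099 - 14966} = \frac{45 + 81 \cdot 171 + 82 \cdot 181}{181 + 171} - \frac{7766 + 1988}{21099 - 14966} = \frac{45 + 13851 + 14842}{352} - \frac{9754}{6133} = \frac{1}{352} \cdot 28738 - 9754 \cdot \frac{1}{6133} = \frac{14369}{176} - \frac{9754}{6133} = \frac{86408373}{1079408}$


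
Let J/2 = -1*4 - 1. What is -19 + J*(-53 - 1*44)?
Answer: 951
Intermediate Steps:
J = -10 (J = 2*(-1*4 - 1) = 2*(-4 - 1) = 2*(-5) = -10)
-19 + J*(-53 - 1*44) = -19 - 10*(-53 - 1*44) = -19 - 10*(-53 - 44) = -19 - 10*(-97) = -19 + 970 = 951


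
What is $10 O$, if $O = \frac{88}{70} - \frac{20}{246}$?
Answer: $\frac{10124}{861} \approx 11.758$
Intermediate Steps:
$O = \frac{5062}{4305}$ ($O = 88 \cdot \frac{1}{70} - \frac{10}{123} = \frac{44}{35} - \frac{10}{123} = \frac{5062}{4305} \approx 1.1758$)
$10 O = 10 \cdot \frac{5062}{4305} = \frac{10124}{861}$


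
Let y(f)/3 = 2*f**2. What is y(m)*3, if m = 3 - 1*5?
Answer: 72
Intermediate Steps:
m = -2 (m = 3 - 5 = -2)
y(f) = 6*f**2 (y(f) = 3*(2*f**2) = 6*f**2)
y(m)*3 = (6*(-2)**2)*3 = (6*4)*3 = 24*3 = 72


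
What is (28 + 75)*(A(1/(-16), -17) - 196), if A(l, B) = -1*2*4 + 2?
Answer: -20806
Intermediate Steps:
A(l, B) = -6 (A(l, B) = -2*4 + 2 = -8 + 2 = -6)
(28 + 75)*(A(1/(-16), -17) - 196) = (28 + 75)*(-6 - 196) = 103*(-202) = -20806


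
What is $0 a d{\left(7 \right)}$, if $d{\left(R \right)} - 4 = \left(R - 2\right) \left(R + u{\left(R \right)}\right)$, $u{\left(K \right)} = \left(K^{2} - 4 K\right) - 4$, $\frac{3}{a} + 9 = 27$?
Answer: $0$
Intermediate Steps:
$a = \frac{1}{6}$ ($a = \frac{3}{-9 + 27} = \frac{3}{18} = 3 \cdot \frac{1}{18} = \frac{1}{6} \approx 0.16667$)
$u{\left(K \right)} = -4 + K^{2} - 4 K$
$d{\left(R \right)} = 4 + \left(-2 + R\right) \left(-4 + R^{2} - 3 R\right)$ ($d{\left(R \right)} = 4 + \left(R - 2\right) \left(R - \left(4 - R^{2} + 4 R\right)\right) = 4 + \left(-2 + R\right) \left(-4 + R^{2} - 3 R\right)$)
$0 a d{\left(7 \right)} = 0 \cdot \frac{1}{6} \left(12 + 7^{3} - 5 \cdot 7^{2} + 2 \cdot 7\right) = 0 \left(12 + 343 - 245 + 14\right) = 0 \cdot 124 = 0$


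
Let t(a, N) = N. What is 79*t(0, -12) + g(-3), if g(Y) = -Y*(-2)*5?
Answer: -978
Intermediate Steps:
g(Y) = 10*Y (g(Y) = -(-2*Y)*5 = -(-10)*Y = 10*Y)
79*t(0, -12) + g(-3) = 79*(-12) + 10*(-3) = -948 - 30 = -978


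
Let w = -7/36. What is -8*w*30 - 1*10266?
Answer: -30658/3 ≈ -10219.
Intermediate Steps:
w = -7/36 (w = -7*1/36 = -7/36 ≈ -0.19444)
-8*w*30 - 1*10266 = -8*(-7/36)*30 - 1*10266 = (14/9)*30 - 10266 = 140/3 - 10266 = -30658/3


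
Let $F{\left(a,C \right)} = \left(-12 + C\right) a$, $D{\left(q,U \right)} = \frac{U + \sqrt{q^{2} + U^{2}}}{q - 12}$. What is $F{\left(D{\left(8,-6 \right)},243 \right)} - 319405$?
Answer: $-319636$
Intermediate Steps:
$D{\left(q,U \right)} = \frac{U + \sqrt{U^{2} + q^{2}}}{-12 + q}$
$F{\left(a,C \right)} = a \left(-12 + C\right)$
$F{\left(D{\left(8,-6 \right)},243 \right)} - 319405 = \frac{-6 + \sqrt{\left(-6\right)^{2} + 8^{2}}}{-12 + 8} \left(-12 + 243\right) - 319405 = \frac{-6 + \sqrt{36 + 64}}{-4} \cdot 231 - 319405 = - \frac{-6 + \sqrt{100}}{4} \cdot 231 - 319405 = - \frac{-6 + 10}{4} \cdot 231 - 319405 = \left(- \frac{1}{4}\right) 4 \cdot 231 - 319405 = \left(-1\right) 231 - 319405 = -231 - 319405 = -319636$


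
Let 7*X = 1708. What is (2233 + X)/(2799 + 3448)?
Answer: 2477/6247 ≈ 0.39651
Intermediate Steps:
X = 244 (X = (1/7)*1708 = 244)
(2233 + X)/(2799 + 3448) = (2233 + 244)/(2799 + 3448) = 2477/6247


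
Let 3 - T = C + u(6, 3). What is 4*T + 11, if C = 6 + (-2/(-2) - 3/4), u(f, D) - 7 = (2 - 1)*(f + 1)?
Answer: -58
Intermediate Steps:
u(f, D) = 8 + f (u(f, D) = 7 + (2 - 1)*(f + 1) = 7 + 1*(1 + f) = 7 + (1 + f) = 8 + f)
C = 25/4 (C = 6 + (-2*(-1/2) - 3*1/4) = 6 + (1 - 3/4) = 6 + 1/4 = 25/4 ≈ 6.2500)
T = -69/4 (T = 3 - (25/4 + (8 + 6)) = 3 - (25/4 + 14) = 3 - 1*81/4 = 3 - 81/4 = -69/4 ≈ -17.250)
4*T + 11 = 4*(-69/4) + 11 = -69 + 11 = -58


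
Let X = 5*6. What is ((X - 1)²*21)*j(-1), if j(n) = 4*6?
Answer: 423864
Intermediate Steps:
j(n) = 24
X = 30
((X - 1)²*21)*j(-1) = ((30 - 1)²*21)*24 = (29²*21)*24 = (841*21)*24 = 17661*24 = 423864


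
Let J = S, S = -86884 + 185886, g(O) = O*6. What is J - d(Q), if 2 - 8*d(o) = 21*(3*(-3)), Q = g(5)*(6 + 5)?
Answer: 791825/8 ≈ 98978.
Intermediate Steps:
g(O) = 6*O
Q = 330 (Q = (6*5)*(6 + 5) = 30*11 = 330)
S = 99002
d(o) = 191/8 (d(o) = ¼ - 21*3*(-3)/8 = ¼ - 21*(-9)/8 = ¼ - ⅛*(-189) = ¼ + 189/8 = 191/8)
J = 99002
J - d(Q) = 99002 - 1*191/8 = 99002 - 191/8 = 791825/8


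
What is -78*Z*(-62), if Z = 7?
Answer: 33852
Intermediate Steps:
-78*Z*(-62) = -78*7*(-62) = -546*(-62) = 33852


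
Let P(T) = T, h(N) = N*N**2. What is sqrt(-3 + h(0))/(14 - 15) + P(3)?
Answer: 3 - I*sqrt(3) ≈ 3.0 - 1.732*I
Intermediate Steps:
h(N) = N**3
sqrt(-3 + h(0))/(14 - 15) + P(3) = sqrt(-3 + 0**3)/(14 - 15) + 3 = sqrt(-3 + 0)/(-1) + 3 = -sqrt(-3) + 3 = -I*sqrt(3) + 3 = 3 - I*sqrt(3)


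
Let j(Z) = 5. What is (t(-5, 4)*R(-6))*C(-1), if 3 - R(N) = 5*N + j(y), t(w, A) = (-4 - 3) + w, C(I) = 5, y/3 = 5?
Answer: -1680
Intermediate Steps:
y = 15 (y = 3*5 = 15)
t(w, A) = -7 + w
R(N) = -2 - 5*N (R(N) = 3 - (5*N + 5) = 3 - (5 + 5*N) = 3 + (-5 - 5*N) = -2 - 5*N)
(t(-5, 4)*R(-6))*C(-1) = ((-7 - 5)*(-2 - 5*(-6)))*5 = -12*(-2 + 30)*5 = -12*28*5 = -336*5 = -1680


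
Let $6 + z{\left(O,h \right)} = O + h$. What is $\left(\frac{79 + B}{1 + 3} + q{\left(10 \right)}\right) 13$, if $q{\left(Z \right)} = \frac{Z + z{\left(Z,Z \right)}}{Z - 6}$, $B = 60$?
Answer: $\frac{2119}{4} \approx 529.75$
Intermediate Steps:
$z{\left(O,h \right)} = -6 + O + h$ ($z{\left(O,h \right)} = -6 + \left(O + h\right) = -6 + O + h$)
$q{\left(Z \right)} = \frac{-6 + 3 Z}{-6 + Z}$ ($q{\left(Z \right)} = \frac{Z + \left(-6 + Z + Z\right)}{Z - 6} = \frac{Z + \left(-6 + 2 Z\right)}{-6 + Z} = \frac{-6 + 3 Z}{-6 + Z}$)
$\left(\frac{79 + B}{1 + 3} + q{\left(10 \right)}\right) 13 = \left(\frac{79 + 60}{1 + 3} + \frac{3 \left(-2 + 10\right)}{-6 + 10}\right) 13 = \left(\frac{139}{4} + 3 \cdot \frac{1}{4} \cdot 8\right) 13 = \left(139 \cdot \frac{1}{4} + 3 \cdot \frac{1}{4} \cdot 8\right) 13 = \left(\frac{139}{4} + 6\right) 13 = \frac{163}{4} \cdot 13 = \frac{2119}{4}$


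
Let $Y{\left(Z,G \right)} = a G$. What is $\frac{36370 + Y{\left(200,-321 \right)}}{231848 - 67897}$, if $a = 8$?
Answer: $\frac{33802}{163951} \approx 0.20617$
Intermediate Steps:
$Y{\left(Z,G \right)} = 8 G$
$\frac{36370 + Y{\left(200,-321 \right)}}{231848 - 67897} = \frac{36370 + 8 \left(-321\right)}{231848 - 67897} = \frac{36370 - 2568}{163951} = 33802 \cdot \frac{1}{163951} = \frac{33802}{163951}$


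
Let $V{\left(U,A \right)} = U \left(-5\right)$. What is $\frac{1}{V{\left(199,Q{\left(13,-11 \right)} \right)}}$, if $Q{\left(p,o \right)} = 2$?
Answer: $- \frac{1}{995} \approx -0.001005$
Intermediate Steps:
$V{\left(U,A \right)} = - 5 U$
$\frac{1}{V{\left(199,Q{\left(13,-11 \right)} \right)}} = \frac{1}{\left(-5\right) 199} = \frac{1}{-995} = - \frac{1}{995}$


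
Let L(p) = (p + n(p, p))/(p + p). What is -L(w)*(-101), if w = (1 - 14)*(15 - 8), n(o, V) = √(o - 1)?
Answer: 101/2 - 101*I*√23/91 ≈ 50.5 - 5.3228*I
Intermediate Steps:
n(o, V) = √(-1 + o)
w = -91 (w = -13*7 = -91)
L(p) = (p + √(-1 + p))/(2*p) (L(p) = (p + √(-1 + p))/(p + p) = (p + √(-1 + p))/((2*p)) = (p + √(-1 + p))*(1/(2*p)) = (p + √(-1 + p))/(2*p))
-L(w)*(-101) = -(-91 + √(-1 - 91))/(2*(-91))*(-101) = -(-1)*(-91 + √(-92))/(2*91)*(-101) = -(-1)*(-91 + 2*I*√23)/(2*91)*(-101) = -(½ - I*√23/91)*(-101) = (-½ + I*√23/91)*(-101) = 101/2 - 101*I*√23/91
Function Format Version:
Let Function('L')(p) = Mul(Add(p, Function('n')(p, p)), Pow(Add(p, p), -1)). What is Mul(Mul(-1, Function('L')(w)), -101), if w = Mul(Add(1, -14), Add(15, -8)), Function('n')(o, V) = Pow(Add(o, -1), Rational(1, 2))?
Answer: Add(Rational(101, 2), Mul(Rational(-101, 91), I, Pow(23, Rational(1, 2)))) ≈ Add(50.500, Mul(-5.3228, I))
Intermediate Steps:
Function('n')(o, V) = Pow(Add(-1, o), Rational(1, 2))
w = -91 (w = Mul(-13, 7) = -91)
Function('L')(p) = Mul(Rational(1, 2), Pow(p, -1), Add(p, Pow(Add(-1, p), Rational(1, 2)))) (Function('L')(p) = Mul(Add(p, Pow(Add(-1, p), Rational(1, 2))), Pow(Add(p, p), -1)) = Mul(Add(p, Pow(Add(-1, p), Rational(1, 2))), Pow(Mul(2, p), -1)) = Mul(Add(p, Pow(Add(-1, p), Rational(1, 2))), Mul(Rational(1, 2), Pow(p, -1))) = Mul(Rational(1, 2), Pow(p, -1), Add(p, Pow(Add(-1, p), Rational(1, 2)))))
Mul(Mul(-1, Function('L')(w)), -101) = Mul(Mul(-1, Mul(Rational(1, 2), Pow(-91, -1), Add(-91, Pow(Add(-1, -91), Rational(1, 2))))), -101) = Mul(Mul(-1, Mul(Rational(1, 2), Rational(-1, 91), Add(-91, Pow(-92, Rational(1, 2))))), -101) = Mul(Mul(-1, Mul(Rational(1, 2), Rational(-1, 91), Add(-91, Mul(2, I, Pow(23, Rational(1, 2)))))), -101) = Mul(Mul(-1, Add(Rational(1, 2), Mul(Rational(-1, 91), I, Pow(23, Rational(1, 2))))), -101) = Mul(Add(Rational(-1, 2), Mul(Rational(1, 91), I, Pow(23, Rational(1, 2)))), -101) = Add(Rational(101, 2), Mul(Rational(-101, 91), I, Pow(23, Rational(1, 2))))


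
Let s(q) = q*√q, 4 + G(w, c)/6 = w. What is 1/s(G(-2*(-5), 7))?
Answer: 1/216 ≈ 0.0046296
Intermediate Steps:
G(w, c) = -24 + 6*w
s(q) = q^(3/2)
1/s(G(-2*(-5), 7)) = 1/((-24 + 6*(-2*(-5)))^(3/2)) = 1/((-24 + 6*10)^(3/2)) = 1/((-24 + 60)^(3/2)) = 1/(36^(3/2)) = 1/216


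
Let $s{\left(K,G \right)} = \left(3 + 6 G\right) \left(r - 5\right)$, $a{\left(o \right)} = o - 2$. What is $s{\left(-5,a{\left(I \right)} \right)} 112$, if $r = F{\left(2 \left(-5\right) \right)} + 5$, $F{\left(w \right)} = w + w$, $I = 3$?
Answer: $-20160$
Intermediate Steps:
$a{\left(o \right)} = -2 + o$
$F{\left(w \right)} = 2 w$
$r = -15$ ($r = 2 \cdot 2 \left(-5\right) + 5 = 2 \left(-10\right) + 5 = -20 + 5 = -15$)
$s{\left(K,G \right)} = -60 - 120 G$ ($s{\left(K,G \right)} = \left(3 + 6 G\right) \left(-15 - 5\right) = \left(3 + 6 G\right) \left(-20\right) = -60 - 120 G$)
$s{\left(-5,a{\left(I \right)} \right)} 112 = \left(-60 - 120 \left(-2 + 3\right)\right) 112 = \left(-60 - 120\right) 112 = \left(-180\right) 112 = -20160$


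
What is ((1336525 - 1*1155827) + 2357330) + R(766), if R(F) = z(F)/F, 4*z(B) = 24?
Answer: 972064727/383 ≈ 2.5380e+6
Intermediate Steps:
z(B) = 6 (z(B) = (1/4)*24 = 6)
R(F) = 6/F
((1336525 - 1*1155827) + 2357330) + R(766) = ((1336525 - 1*1155827) + 2357330) + 6/766 = ((1336525 - 1155827) + 2357330) + 6*(1/766) = (180698 + 2357330) + 3/383 = 2538028 + 3/383 = 972064727/383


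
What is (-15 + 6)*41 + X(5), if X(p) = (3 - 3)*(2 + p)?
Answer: -369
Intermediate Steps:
X(p) = 0 (X(p) = 0*(2 + p) = 0)
(-15 + 6)*41 + X(5) = (-15 + 6)*41 + 0 = -9*41 + 0 = -369 + 0 = -369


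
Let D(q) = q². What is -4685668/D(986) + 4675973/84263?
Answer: 1037783451006/20480037887 ≈ 50.673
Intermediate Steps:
-4685668/D(986) + 4675973/84263 = -4685668/(986²) + 4675973/84263 = -4685668/972196 + 4675973*(1/84263) = -4685668*1/972196 + 4675973/84263 = -1171417/243049 + 4675973/84263 = 1037783451006/20480037887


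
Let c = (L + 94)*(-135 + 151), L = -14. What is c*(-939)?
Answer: -1201920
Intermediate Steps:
c = 1280 (c = (-14 + 94)*(-135 + 151) = 80*16 = 1280)
c*(-939) = 1280*(-939) = -1201920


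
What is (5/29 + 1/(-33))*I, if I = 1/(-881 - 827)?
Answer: -34/408639 ≈ -8.3203e-5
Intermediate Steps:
I = -1/1708 (I = 1/(-1708) = -1/1708 ≈ -0.00058548)
(5/29 + 1/(-33))*I = (5/29 + 1/(-33))*(-1/1708) = (5*(1/29) + 1*(-1/33))*(-1/1708) = (5/29 - 1/33)*(-1/1708) = (136/957)*(-1/1708) = -34/408639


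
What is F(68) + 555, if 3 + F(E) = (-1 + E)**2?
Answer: 5041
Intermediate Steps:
F(E) = -3 + (-1 + E)**2
F(68) + 555 = (-3 + (-1 + 68)**2) + 555 = (-3 + 67**2) + 555 = (-3 + 4489) + 555 = 4486 + 555 = 5041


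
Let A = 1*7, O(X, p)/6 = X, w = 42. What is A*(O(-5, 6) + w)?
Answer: 84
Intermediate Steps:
O(X, p) = 6*X
A = 7
A*(O(-5, 6) + w) = 7*(6*(-5) + 42) = 7*(-30 + 42) = 7*12 = 84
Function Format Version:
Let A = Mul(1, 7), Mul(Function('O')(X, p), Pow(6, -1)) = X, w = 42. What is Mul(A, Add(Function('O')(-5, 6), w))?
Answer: 84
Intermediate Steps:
Function('O')(X, p) = Mul(6, X)
A = 7
Mul(A, Add(Function('O')(-5, 6), w)) = Mul(7, Add(Mul(6, -5), 42)) = Mul(7, Add(-30, 42)) = Mul(7, 12) = 84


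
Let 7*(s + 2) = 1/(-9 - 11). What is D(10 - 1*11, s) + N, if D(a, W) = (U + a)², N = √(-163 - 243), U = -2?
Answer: 9 + I*√406 ≈ 9.0 + 20.149*I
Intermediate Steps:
s = -281/140 (s = -2 + 1/(7*(-9 - 11)) = -2 + (⅐)/(-20) = -2 + (⅐)*(-1/20) = -2 - 1/140 = -281/140 ≈ -2.0071)
N = I*√406 (N = √(-406) = I*√406 ≈ 20.149*I)
D(a, W) = (-2 + a)²
D(10 - 1*11, s) + N = (-2 + (10 - 1*11))² + I*√406 = (-2 + (10 - 11))² + I*√406 = (-2 - 1)² + I*√406 = (-3)² + I*√406 = 9 + I*√406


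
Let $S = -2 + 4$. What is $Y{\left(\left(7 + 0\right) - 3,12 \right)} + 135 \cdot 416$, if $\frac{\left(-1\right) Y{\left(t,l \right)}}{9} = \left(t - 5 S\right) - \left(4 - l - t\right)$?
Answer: $56106$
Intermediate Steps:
$S = 2$
$Y{\left(t,l \right)} = 126 - 18 t - 9 l$ ($Y{\left(t,l \right)} = - 9 \left(\left(t - 10\right) - \left(4 - l - t\right)\right) = - 9 \left(\left(-10 + t\right) + \left(-4 + l + t\right)\right) = - 9 \left(-14 + l + 2 t\right) = 126 - 18 t - 9 l$)
$Y{\left(\left(7 + 0\right) - 3,12 \right)} + 135 \cdot 416 = \left(126 - 18 \left(\left(7 + 0\right) - 3\right) - 108\right) + 135 \cdot 416 = \left(126 - 18 \left(7 - 3\right) - 108\right) + 56160 = \left(126 - 72 - 108\right) + 56160 = -54 + 56160 = 56106$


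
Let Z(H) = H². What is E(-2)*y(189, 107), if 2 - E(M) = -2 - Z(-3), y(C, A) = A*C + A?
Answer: 264290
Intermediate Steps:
y(C, A) = A + A*C
E(M) = 13 (E(M) = 2 - (-2 - 1*(-3)²) = 2 - (-2 - 1*9) = 2 - (-2 - 9) = 2 - 1*(-11) = 2 + 11 = 13)
E(-2)*y(189, 107) = 13*(107*(1 + 189)) = 13*(107*190) = 13*20330 = 264290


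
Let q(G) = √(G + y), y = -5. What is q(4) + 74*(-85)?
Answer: -6290 + I ≈ -6290.0 + 1.0*I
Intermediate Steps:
q(G) = √(-5 + G) (q(G) = √(G - 5) = √(-5 + G))
q(4) + 74*(-85) = √(-5 + 4) + 74*(-85) = √(-1) - 6290 = I - 6290 = -6290 + I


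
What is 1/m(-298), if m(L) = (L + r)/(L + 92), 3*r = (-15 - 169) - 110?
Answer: 103/198 ≈ 0.52020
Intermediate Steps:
r = -98 (r = ((-15 - 169) - 110)/3 = (-184 - 110)/3 = (1/3)*(-294) = -98)
m(L) = (-98 + L)/(92 + L) (m(L) = (L - 98)/(L + 92) = (-98 + L)/(92 + L))
1/m(-298) = 1/((-98 - 298)/(92 - 298)) = 1/(-396/(-206)) = 1/(-1/206*(-396)) = 1/(198/103) = 103/198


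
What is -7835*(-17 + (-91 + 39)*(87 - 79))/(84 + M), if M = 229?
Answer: 3392555/313 ≈ 10839.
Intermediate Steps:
-7835*(-17 + (-91 + 39)*(87 - 79))/(84 + M) = -7835*(-17 + (-91 + 39)*(87 - 79))/(84 + 229) = -7835*(-17 - 52*8)/313 = -7835*(-17 - 416)/313 = -(-3392555)/313 = -7835*(-433/313) = 3392555/313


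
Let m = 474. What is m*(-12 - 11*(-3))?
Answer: 9954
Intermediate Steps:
m*(-12 - 11*(-3)) = 474*(-12 - 11*(-3)) = 474*(-12 + 33) = 474*21 = 9954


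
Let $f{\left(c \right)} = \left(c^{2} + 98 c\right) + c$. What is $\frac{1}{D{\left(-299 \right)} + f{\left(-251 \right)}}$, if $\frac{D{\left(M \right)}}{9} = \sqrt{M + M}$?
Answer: $- \frac{i}{- 38152 i + 9 \sqrt{598}} \approx 2.621 \cdot 10^{-5} - 1.512 \cdot 10^{-7} i$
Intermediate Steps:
$D{\left(M \right)} = 9 \sqrt{2} \sqrt{M}$ ($D{\left(M \right)} = 9 \sqrt{M + M} = 9 \sqrt{2 M} = 9 \sqrt{2} \sqrt{M}$)
$f{\left(c \right)} = c^{2} + 99 c$
$\frac{1}{D{\left(-299 \right)} + f{\left(-251 \right)}} = \frac{1}{9 \sqrt{2} \sqrt{-299} - 251 \left(99 - 251\right)} = \frac{1}{9 \sqrt{2} i \sqrt{299} - -38152} = \frac{1}{9 i \sqrt{598} + 38152} = \frac{1}{38152 + 9 i \sqrt{598}}$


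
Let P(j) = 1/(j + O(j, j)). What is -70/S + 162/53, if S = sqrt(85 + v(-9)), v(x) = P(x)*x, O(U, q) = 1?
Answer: 162/53 - 140*sqrt(1378)/689 ≈ -4.4862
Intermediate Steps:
P(j) = 1/(1 + j) (P(j) = 1/(j + 1) = 1/(1 + j))
v(x) = x/(1 + x)
S = sqrt(1378)/4 (S = sqrt(85 - 9/(1 - 9)) = sqrt(85 - 9/(-8)) = sqrt(85 - 9*(-1/8)) = sqrt(85 + 9/8) = sqrt(689/8) = sqrt(1378)/4 ≈ 9.2803)
-70/S + 162/53 = -70*2*sqrt(1378)/689 + 162/53 = -140*sqrt(1378)/689 + 162*(1/53) = -140*sqrt(1378)/689 + 162/53 = 162/53 - 140*sqrt(1378)/689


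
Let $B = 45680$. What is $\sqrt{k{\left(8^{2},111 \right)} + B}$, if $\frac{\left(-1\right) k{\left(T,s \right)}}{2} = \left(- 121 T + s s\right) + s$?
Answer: $4 \sqrt{2269} \approx 190.54$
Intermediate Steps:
$k{\left(T,s \right)} = - 2 s - 2 s^{2} + 242 T$ ($k{\left(T,s \right)} = - 2 \left(\left(- 121 T + s s\right) + s\right) = - 2 \left(\left(- 121 T + s^{2}\right) + s\right) = - 2 \left(\left(s^{2} - 121 T\right) + s\right) = - 2 \left(s + s^{2} - 121 T\right) = - 2 s - 2 s^{2} + 242 T$)
$\sqrt{k{\left(8^{2},111 \right)} + B} = \sqrt{\left(\left(-2\right) 111 - 2 \cdot 111^{2} + 242 \cdot 8^{2}\right) + 45680} = \sqrt{\left(-222 - 24642 + 242 \cdot 64\right) + 45680} = \sqrt{\left(-222 - 24642 + 15488\right) + 45680} = \sqrt{-9376 + 45680} = \sqrt{36304} = 4 \sqrt{2269}$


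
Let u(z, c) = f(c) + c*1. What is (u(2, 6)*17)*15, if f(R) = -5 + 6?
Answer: 1785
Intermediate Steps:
f(R) = 1
u(z, c) = 1 + c (u(z, c) = 1 + c*1 = 1 + c)
(u(2, 6)*17)*15 = ((1 + 6)*17)*15 = (7*17)*15 = 119*15 = 1785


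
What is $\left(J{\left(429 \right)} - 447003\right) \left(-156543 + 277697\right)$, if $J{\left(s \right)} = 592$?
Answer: $-54084478294$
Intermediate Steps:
$\left(J{\left(429 \right)} - 447003\right) \left(-156543 + 277697\right) = \left(592 - 447003\right) \left(-156543 + 277697\right) = \left(-446411\right) 121154 = -54084478294$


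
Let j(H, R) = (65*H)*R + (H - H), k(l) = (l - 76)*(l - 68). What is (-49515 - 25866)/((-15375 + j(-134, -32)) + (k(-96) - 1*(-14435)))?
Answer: -25127/101996 ≈ -0.24635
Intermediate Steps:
k(l) = (-76 + l)*(-68 + l)
j(H, R) = 65*H*R (j(H, R) = 65*H*R + 0 = 65*H*R)
(-49515 - 25866)/((-15375 + j(-134, -32)) + (k(-96) - 1*(-14435))) = (-49515 - 25866)/((-15375 + 65*(-134)*(-32)) + ((5168 + (-96)² - 144*(-96)) - 1*(-14435))) = -75381/((-15375 + 278720) + ((5168 + 9216 + 13824) + 14435)) = -75381/(263345 + (28208 + 14435)) = -75381/(263345 + 42643) = -75381/305988 = -75381*1/305988 = -25127/101996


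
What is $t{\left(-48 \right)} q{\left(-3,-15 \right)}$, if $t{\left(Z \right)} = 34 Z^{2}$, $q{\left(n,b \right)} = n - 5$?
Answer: $-626688$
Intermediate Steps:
$q{\left(n,b \right)} = -5 + n$
$t{\left(-48 \right)} q{\left(-3,-15 \right)} = 34 \left(-48\right)^{2} \left(-5 - 3\right) = 34 \cdot 2304 \left(-8\right) = 78336 \left(-8\right) = -626688$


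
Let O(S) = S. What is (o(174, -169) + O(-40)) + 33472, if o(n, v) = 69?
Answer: 33501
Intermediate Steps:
(o(174, -169) + O(-40)) + 33472 = (69 - 40) + 33472 = 29 + 33472 = 33501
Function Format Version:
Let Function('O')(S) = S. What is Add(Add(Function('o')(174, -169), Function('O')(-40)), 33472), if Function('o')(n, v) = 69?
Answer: 33501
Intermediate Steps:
Add(Add(Function('o')(174, -169), Function('O')(-40)), 33472) = Add(Add(69, -40), 33472) = Add(29, 33472) = 33501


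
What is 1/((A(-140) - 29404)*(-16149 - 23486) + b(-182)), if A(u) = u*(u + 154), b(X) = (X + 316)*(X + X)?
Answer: 1/1243063364 ≈ 8.0446e-10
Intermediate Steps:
b(X) = 2*X*(316 + X) (b(X) = (316 + X)*(2*X) = 2*X*(316 + X))
A(u) = u*(154 + u)
1/((A(-140) - 29404)*(-16149 - 23486) + b(-182)) = 1/((-140*(154 - 140) - 29404)*(-16149 - 23486) + 2*(-182)*(316 - 182)) = 1/((-140*14 - 29404)*(-39635) + 2*(-182)*134) = 1/((-1960 - 29404)*(-39635) - 48776) = 1/(-31364*(-39635) - 48776) = 1/(1243112140 - 48776) = 1/1243063364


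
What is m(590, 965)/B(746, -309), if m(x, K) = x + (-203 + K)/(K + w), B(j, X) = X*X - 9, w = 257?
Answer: 360871/58333392 ≈ 0.0061864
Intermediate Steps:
B(j, X) = -9 + X² (B(j, X) = X² - 9 = -9 + X²)
m(x, K) = x + (-203 + K)/(257 + K) (m(x, K) = x + (-203 + K)/(K + 257) = x + (-203 + K)/(257 + K))
m(590, 965)/B(746, -309) = ((-203 + 965 + 257*590 + 965*590)/(257 + 965))/(-9 + (-309)²) = ((-203 + 965 + 151630 + 569350)/1222)/(-9 + 95481) = ((1/1222)*721742)/95472 = (360871/611)*(1/95472) = 360871/58333392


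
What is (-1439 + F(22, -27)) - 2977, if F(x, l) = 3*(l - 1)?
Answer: -4500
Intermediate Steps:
F(x, l) = -3 + 3*l (F(x, l) = 3*(-1 + l) = -3 + 3*l)
(-1439 + F(22, -27)) - 2977 = (-1439 + (-3 + 3*(-27))) - 2977 = (-1439 + (-3 - 81)) - 2977 = (-1439 - 84) - 2977 = -1523 - 2977 = -4500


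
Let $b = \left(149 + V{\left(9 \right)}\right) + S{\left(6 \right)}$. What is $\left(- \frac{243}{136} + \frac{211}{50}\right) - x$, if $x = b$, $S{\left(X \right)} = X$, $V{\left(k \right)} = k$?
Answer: $- \frac{549327}{3400} \approx -161.57$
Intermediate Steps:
$b = 164$ ($b = \left(149 + 9\right) + 6 = 158 + 6 = 164$)
$x = 164$
$\left(- \frac{243}{136} + \frac{211}{50}\right) - x = \left(- \frac{243}{136} + \frac{211}{50}\right) - 164 = \frac{8273}{3400} - 164 = - \frac{549327}{3400}$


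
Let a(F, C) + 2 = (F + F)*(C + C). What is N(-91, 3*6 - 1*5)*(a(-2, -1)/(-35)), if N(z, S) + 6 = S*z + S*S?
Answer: 1224/7 ≈ 174.86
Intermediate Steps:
a(F, C) = -2 + 4*C*F (a(F, C) = -2 + (F + F)*(C + C) = -2 + (2*F)*(2*C) = -2 + 4*C*F)
N(z, S) = -6 + S**2 + S*z (N(z, S) = -6 + (S*z + S*S) = -6 + (S*z + S**2) = -6 + (S**2 + S*z) = -6 + S**2 + S*z)
N(-91, 3*6 - 1*5)*(a(-2, -1)/(-35)) = (-6 + (3*6 - 1*5)**2 + (3*6 - 1*5)*(-91))*((-2 + 4*(-1)*(-2))/(-35)) = (-6 + (18 - 5)**2 + (18 - 5)*(-91))*((-2 + 8)*(-1/35)) = (-6 + 13**2 + 13*(-91))*(6*(-1/35)) = (-6 + 169 - 1183)*(-6/35) = -1020*(-6/35) = 1224/7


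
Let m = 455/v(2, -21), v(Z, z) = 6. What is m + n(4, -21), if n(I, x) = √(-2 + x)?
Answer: 455/6 + I*√23 ≈ 75.833 + 4.7958*I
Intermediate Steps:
m = 455/6 ≈ 75.833
m + n(4, -21) = 455/6 + √(-2 - 21) = 455/6 + √(-23) = 455/6 + I*√23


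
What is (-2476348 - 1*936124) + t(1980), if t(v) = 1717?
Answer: -3410755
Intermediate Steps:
(-2476348 - 1*936124) + t(1980) = (-2476348 - 1*936124) + 1717 = (-2476348 - 936124) + 1717 = -3412472 + 1717 = -3410755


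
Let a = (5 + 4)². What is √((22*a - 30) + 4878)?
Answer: √6630 ≈ 81.425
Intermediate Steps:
a = 81 (a = 9² = 81)
√((22*a - 30) + 4878) = √((22*81 - 30) + 4878) = √((1782 - 30) + 4878) = √(1752 + 4878) = √6630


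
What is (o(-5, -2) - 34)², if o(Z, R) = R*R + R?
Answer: 1024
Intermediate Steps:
o(Z, R) = R + R² (o(Z, R) = R² + R = R + R²)
(o(-5, -2) - 34)² = (-2*(1 - 2) - 34)² = (-2*(-1) - 34)² = (2 - 34)² = (-32)² = 1024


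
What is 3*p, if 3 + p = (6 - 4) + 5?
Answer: 12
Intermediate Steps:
p = 4 (p = -3 + ((6 - 4) + 5) = -3 + (2 + 5) = -3 + 7 = 4)
3*p = 3*4 = 12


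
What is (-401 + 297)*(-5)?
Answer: 520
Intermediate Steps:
(-401 + 297)*(-5) = -104*(-5) = 520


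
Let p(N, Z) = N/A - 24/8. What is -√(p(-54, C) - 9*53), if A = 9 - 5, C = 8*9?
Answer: -I*√1974/2 ≈ -22.215*I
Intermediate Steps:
C = 72
A = 4
p(N, Z) = -3 + N/4 (p(N, Z) = N/4 - 24/8 = N*(¼) - 24*⅛ = N/4 - 3 = -3 + N/4)
-√(p(-54, C) - 9*53) = -√((-3 + (¼)*(-54)) - 9*53) = -√((-3 - 27/2) - 477) = -√(-33/2 - 477) = -√(-987/2) = -I*√1974/2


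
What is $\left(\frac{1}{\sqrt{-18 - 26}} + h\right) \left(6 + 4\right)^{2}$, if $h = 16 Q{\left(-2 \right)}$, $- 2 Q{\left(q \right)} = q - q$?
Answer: $- \frac{50 i \sqrt{11}}{11} \approx - 15.076 i$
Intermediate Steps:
$Q{\left(q \right)} = 0$ ($Q{\left(q \right)} = - \frac{q - q}{2} = \left(- \frac{1}{2}\right) 0 = 0$)
$h = 0$ ($h = 16 \cdot 0 = 0$)
$\left(\frac{1}{\sqrt{-18 - 26}} + h\right) \left(6 + 4\right)^{2} = \left(\frac{1}{\sqrt{-18 - 26}} + 0\right) \left(6 + 4\right)^{2} = \left(\frac{1}{\sqrt{-44}} + 0\right) 10^{2} = \left(\frac{1}{2 i \sqrt{11}} + 0\right) 100 = \left(- \frac{i \sqrt{11}}{22} + 0\right) 100 = - \frac{i \sqrt{11}}{22} \cdot 100 = - \frac{50 i \sqrt{11}}{11}$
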